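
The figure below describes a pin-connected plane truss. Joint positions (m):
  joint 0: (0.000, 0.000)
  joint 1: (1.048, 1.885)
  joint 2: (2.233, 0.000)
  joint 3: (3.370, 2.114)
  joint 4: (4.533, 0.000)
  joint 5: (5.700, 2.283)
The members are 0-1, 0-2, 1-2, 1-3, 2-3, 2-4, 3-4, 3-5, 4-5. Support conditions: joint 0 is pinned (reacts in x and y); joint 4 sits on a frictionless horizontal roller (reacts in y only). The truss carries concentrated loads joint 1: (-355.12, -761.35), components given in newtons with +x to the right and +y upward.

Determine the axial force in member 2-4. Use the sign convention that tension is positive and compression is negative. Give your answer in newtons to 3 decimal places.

15.594

N=6 nodes, M=9 members, R=3 reactions → 2N=12, M+R=12
member 0 (0-1): L=2.1567, (cx,cy)=(0.4859,0.8740)
member 1 (0-2): L=2.2330, (cx,cy)=(1.0000,0.0000)
member 2 (1-2): L=2.2265, (cx,cy)=(0.5322,-0.8466)
member 3 (1-3): L=2.3333, (cx,cy)=(0.9952,0.0981)
member 4 (2-3): L=2.4004, (cx,cy)=(0.4737,0.8807)
member 5 (2-4): L=2.3000, (cx,cy)=(1.0000,0.0000)
member 6 (3-4): L=2.4128, (cx,cy)=(0.4820,-0.8762)
member 7 (3-5): L=2.3361, (cx,cy)=(0.9974,0.0723)
member 8 (4-5): L=2.5640, (cx,cy)=(0.4552,0.8904)
solve A·x = −loads:
  F[0-1] = -838.6731 N (compression)
  F[0-2] = +52.4067 N (tension)
  F[1-2] = -37.2760 N (compression)
  F[1-3] = -32.7258 N (compression)
  F[2-3] = +35.8331 N (tension)
  F[2-4] = +15.5945 N (tension)
  F[3-4] = -32.3527 N (compression)
  F[3-5] = +0.0000 N (tension)
  F[4-5] = -0.0000 N (compression)
  Rx@0 = +355.1200 N
  Ry@0 = +733.0037 N
  Ry@4 = +28.3463 N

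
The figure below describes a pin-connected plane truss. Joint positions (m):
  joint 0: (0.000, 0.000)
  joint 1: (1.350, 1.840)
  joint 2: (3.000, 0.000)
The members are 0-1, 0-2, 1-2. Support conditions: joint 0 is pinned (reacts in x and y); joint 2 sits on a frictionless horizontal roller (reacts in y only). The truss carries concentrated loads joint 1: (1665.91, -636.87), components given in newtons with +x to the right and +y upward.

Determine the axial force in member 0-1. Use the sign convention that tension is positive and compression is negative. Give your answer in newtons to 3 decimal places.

832.827

N=3 nodes, M=3 members, R=3 reactions → 2N=6, M+R=6
member 0 (0-1): L=2.2821, (cx,cy)=(0.5916,0.8063)
member 1 (0-2): L=3.0000, (cx,cy)=(1.0000,0.0000)
member 2 (1-2): L=2.4715, (cx,cy)=(0.6676,-0.7445)
solve A·x = −loads:
  F[0-1] = +832.8268 N (tension)
  F[0-2] = +1173.2483 N (tension)
  F[1-2] = -1757.3532 N (compression)
  Rx@0 = -1665.9100 N
  Ry@0 = -671.4796 N
  Ry@2 = +1308.3496 N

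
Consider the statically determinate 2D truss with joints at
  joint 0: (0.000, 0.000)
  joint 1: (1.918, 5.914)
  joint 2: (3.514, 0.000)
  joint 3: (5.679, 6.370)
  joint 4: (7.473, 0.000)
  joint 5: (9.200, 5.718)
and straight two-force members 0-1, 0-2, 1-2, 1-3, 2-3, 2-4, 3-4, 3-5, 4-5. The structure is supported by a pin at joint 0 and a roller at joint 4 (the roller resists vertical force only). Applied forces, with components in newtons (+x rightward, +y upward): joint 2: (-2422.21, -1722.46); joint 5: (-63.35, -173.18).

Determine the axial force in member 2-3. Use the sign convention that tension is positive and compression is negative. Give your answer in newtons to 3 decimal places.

914.377

N=6 nodes, M=9 members, R=3 reactions → 2N=12, M+R=12
member 0 (0-1): L=6.2172, (cx,cy)=(0.3085,0.9512)
member 1 (0-2): L=3.5140, (cx,cy)=(1.0000,0.0000)
member 2 (1-2): L=6.1256, (cx,cy)=(0.2605,-0.9655)
member 3 (1-3): L=3.7885, (cx,cy)=(0.9927,0.1204)
member 4 (2-3): L=6.7279, (cx,cy)=(0.3218,0.9468)
member 5 (2-4): L=3.9590, (cx,cy)=(1.0000,0.0000)
member 6 (3-4): L=6.6178, (cx,cy)=(0.2711,-0.9626)
member 7 (3-5): L=3.5809, (cx,cy)=(0.9833,-0.1821)
member 8 (4-5): L=5.9731, (cx,cy)=(0.2891,0.9573)
solve A·x = −loads:
  F[0-1] = -968.1882 N (compression)
  F[0-2] = -2186.8770 N (compression)
  F[1-2] = +887.3684 N (tension)
  F[1-3] = -533.7648 N (compression)
  F[2-3] = +914.3770 N (tension)
  F[2-4] = +172.2913 N (tension)
  F[3-4] = -830.6622 N (compression)
  F[3-5] = -10.6375 N (compression)
  F[4-5] = -182.9298 N (compression)
  Rx@0 = +2485.5600 N
  Ry@0 = +920.9652 N
  Ry@4 = +974.6748 N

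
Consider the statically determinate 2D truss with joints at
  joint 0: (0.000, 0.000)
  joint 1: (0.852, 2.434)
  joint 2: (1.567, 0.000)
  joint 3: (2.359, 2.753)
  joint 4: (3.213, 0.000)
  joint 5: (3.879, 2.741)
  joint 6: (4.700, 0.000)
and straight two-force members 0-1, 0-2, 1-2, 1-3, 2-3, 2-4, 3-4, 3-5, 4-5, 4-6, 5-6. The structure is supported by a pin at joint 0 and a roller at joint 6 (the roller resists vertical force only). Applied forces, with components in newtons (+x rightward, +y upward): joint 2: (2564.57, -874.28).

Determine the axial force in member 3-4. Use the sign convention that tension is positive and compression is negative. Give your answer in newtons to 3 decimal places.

-303.887

N=7 nodes, M=11 members, R=3 reactions → 2N=14, M+R=14
member 0 (0-1): L=2.5788, (cx,cy)=(0.3304,0.9438)
member 1 (0-2): L=1.5670, (cx,cy)=(1.0000,0.0000)
member 2 (1-2): L=2.5368, (cx,cy)=(0.2818,-0.9595)
member 3 (1-3): L=1.5404, (cx,cy)=(0.9783,0.2071)
member 4 (2-3): L=2.8647, (cx,cy)=(0.2765,0.9610)
member 5 (2-4): L=1.6460, (cx,cy)=(1.0000,0.0000)
member 6 (3-4): L=2.8824, (cx,cy)=(0.2963,-0.9551)
member 7 (3-5): L=1.5200, (cx,cy)=(1.0000,-0.0079)
member 8 (4-5): L=2.8208, (cx,cy)=(0.2361,0.9717)
member 9 (4-6): L=1.4870, (cx,cy)=(1.0000,0.0000)
member 10 (5-6): L=2.8613, (cx,cy)=(0.2869,-0.9580)
solve A·x = −loads:
  F[0-1] = -617.4643 N (compression)
  F[0-2] = +2768.5709 N (tension)
  F[1-2] = +529.4847 N (tension)
  F[1-3] = -361.0613 N (compression)
  F[2-3] = +381.1161 N (tension)
  F[2-4] = +247.8660 N (tension)
  F[3-4] = -303.8867 N (compression)
  F[3-5] = -157.8356 N (compression)
  F[4-5] = +298.6874 N (tension)
  F[4-6] = +87.3084 N (tension)
  F[5-6] = -304.2834 N (compression)
  Rx@0 = -2564.5700 N
  Ry@0 = +582.7913 N
  Ry@6 = +291.4887 N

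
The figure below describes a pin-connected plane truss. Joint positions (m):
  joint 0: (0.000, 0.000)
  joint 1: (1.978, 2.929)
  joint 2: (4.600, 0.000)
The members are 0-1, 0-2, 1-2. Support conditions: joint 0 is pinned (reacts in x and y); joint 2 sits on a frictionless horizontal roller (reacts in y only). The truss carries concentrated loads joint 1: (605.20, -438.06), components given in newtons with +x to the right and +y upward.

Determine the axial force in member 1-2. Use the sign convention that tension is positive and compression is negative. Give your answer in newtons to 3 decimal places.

N=3 nodes, M=3 members, R=3 reactions → 2N=6, M+R=6
member 0 (0-1): L=3.5343, (cx,cy)=(0.5597,0.8287)
member 1 (0-2): L=4.6000, (cx,cy)=(1.0000,0.0000)
member 2 (1-2): L=3.9311, (cx,cy)=(0.6670,-0.7451)
solve A·x = −loads:
  F[0-1] = +163.6972 N (tension)
  F[0-2] = +513.5864 N (tension)
  F[1-2] = -770.0169 N (compression)
  Rx@0 = -605.2000 N
  Ry@0 = -135.6603 N
  Ry@2 = +573.7203 N

-770.017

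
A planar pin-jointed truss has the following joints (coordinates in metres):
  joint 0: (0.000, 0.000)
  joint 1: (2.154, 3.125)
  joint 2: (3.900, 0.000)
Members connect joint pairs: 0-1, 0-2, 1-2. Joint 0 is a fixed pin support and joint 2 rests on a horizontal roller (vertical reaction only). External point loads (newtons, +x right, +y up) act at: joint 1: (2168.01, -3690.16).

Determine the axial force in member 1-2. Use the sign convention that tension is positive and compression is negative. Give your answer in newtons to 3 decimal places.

-4324.592

N=3 nodes, M=3 members, R=3 reactions → 2N=6, M+R=6
member 0 (0-1): L=3.7954, (cx,cy)=(0.5675,0.8234)
member 1 (0-2): L=3.9000, (cx,cy)=(1.0000,0.0000)
member 2 (1-2): L=3.5797, (cx,cy)=(0.4878,-0.8730)
solve A·x = −loads:
  F[0-1] = +103.3953 N (tension)
  F[0-2] = +2109.3307 N (tension)
  F[1-2] = -4324.5925 N (compression)
  Rx@0 = -2168.0100 N
  Ry@0 = -85.1313 N
  Ry@2 = +3775.2913 N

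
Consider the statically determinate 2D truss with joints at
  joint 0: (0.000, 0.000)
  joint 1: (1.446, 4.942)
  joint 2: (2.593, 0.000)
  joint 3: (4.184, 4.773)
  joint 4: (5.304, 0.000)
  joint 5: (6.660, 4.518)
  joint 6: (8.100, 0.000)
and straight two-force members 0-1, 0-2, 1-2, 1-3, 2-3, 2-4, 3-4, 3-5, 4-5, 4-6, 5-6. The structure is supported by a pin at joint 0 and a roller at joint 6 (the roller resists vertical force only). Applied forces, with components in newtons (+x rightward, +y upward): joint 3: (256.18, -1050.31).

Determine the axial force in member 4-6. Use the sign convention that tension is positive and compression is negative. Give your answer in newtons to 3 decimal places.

N=7 nodes, M=11 members, R=3 reactions → 2N=14, M+R=14
member 0 (0-1): L=5.1492, (cx,cy)=(0.2808,0.9598)
member 1 (0-2): L=2.5930, (cx,cy)=(1.0000,0.0000)
member 2 (1-2): L=5.0734, (cx,cy)=(0.2261,-0.9741)
member 3 (1-3): L=2.7432, (cx,cy)=(0.9981,-0.0616)
member 4 (2-3): L=5.0312, (cx,cy)=(0.3162,0.9487)
member 5 (2-4): L=2.7110, (cx,cy)=(1.0000,0.0000)
member 6 (3-4): L=4.9026, (cx,cy)=(0.2284,-0.9736)
member 7 (3-5): L=2.4891, (cx,cy)=(0.9947,-0.1024)
member 8 (4-5): L=4.7171, (cx,cy)=(0.2875,0.9578)
member 9 (4-6): L=2.7960, (cx,cy)=(1.0000,0.0000)
member 10 (5-6): L=4.7419, (cx,cy)=(0.3037,-0.9528)
solve A·x = −loads:
  F[0-1] = -371.7835 N (compression)
  F[0-2] = +360.5843 N (tension)
  F[1-2] = +378.3430 N (tension)
  F[1-3] = -190.3027 N (compression)
  F[2-3] = -388.4826 N (compression)
  F[2-4] = +568.9702 N (tension)
  F[3-4] = -668.2846 N (compression)
  F[3-5] = -418.5038 N (compression)
  F[4-5] = +679.2843 N (tension)
  F[4-6] = +221.0317 N (tension)
  F[5-6] = -727.8593 N (compression)
  Rx@0 = -256.1800 N
  Ry@0 = +356.8231 N
  Ry@6 = +693.4869 N

221.032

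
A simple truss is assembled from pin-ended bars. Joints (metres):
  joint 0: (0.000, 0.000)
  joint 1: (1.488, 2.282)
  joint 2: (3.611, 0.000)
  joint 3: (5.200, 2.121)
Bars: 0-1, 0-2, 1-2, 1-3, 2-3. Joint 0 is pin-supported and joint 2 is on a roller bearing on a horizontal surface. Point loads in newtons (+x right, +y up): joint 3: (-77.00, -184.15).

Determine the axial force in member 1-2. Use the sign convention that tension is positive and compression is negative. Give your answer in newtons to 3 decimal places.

N=4 nodes, M=5 members, R=3 reactions → 2N=8, M+R=8
member 0 (0-1): L=2.7243, (cx,cy)=(0.5462,0.8377)
member 1 (0-2): L=3.6110, (cx,cy)=(1.0000,0.0000)
member 2 (1-2): L=3.1168, (cx,cy)=(0.6811,-0.7322)
member 3 (1-3): L=3.7155, (cx,cy)=(0.9991,-0.0433)
member 4 (2-3): L=2.6502, (cx,cy)=(0.5996,0.8003)
solve A·x = −loads:
  F[0-1] = +42.7462 N (tension)
  F[0-2] = -100.3480 N (compression)
  F[1-2] = -52.4034 N (compression)
  F[1-3] = +59.0976 N (tension)
  F[2-3] = -226.8966 N (compression)
  Rx@0 = +77.0000 N
  Ry@0 = -35.8065 N
  Ry@2 = +219.9565 N

-52.403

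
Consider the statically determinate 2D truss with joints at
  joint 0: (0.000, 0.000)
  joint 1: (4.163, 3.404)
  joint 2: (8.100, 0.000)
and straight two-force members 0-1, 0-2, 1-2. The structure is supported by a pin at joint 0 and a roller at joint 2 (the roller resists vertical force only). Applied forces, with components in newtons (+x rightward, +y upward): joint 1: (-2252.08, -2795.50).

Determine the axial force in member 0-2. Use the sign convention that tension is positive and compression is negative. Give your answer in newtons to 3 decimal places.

N=3 nodes, M=3 members, R=3 reactions → 2N=6, M+R=6
member 0 (0-1): L=5.3775, (cx,cy)=(0.7741,0.6330)
member 1 (0-2): L=8.1000, (cx,cy)=(1.0000,0.0000)
member 2 (1-2): L=5.2045, (cx,cy)=(0.7565,-0.6540)
solve A·x = −loads:
  F[0-1] = -3641.6478 N (compression)
  F[0-2] = +567.0937 N (tension)
  F[1-2] = -749.6721 N (compression)
  Rx@0 = +2252.0800 N
  Ry@0 = +2305.1807 N
  Ry@2 = +490.3193 N

567.094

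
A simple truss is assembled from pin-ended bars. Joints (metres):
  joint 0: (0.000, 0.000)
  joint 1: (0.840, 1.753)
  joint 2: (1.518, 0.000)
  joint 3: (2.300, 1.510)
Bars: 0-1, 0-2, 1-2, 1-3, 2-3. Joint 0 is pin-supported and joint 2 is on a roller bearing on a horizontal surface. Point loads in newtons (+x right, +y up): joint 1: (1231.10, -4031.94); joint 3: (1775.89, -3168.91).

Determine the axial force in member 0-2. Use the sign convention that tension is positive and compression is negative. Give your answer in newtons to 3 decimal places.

1559.939

N=4 nodes, M=5 members, R=3 reactions → 2N=8, M+R=8
member 0 (0-1): L=1.9439, (cx,cy)=(0.4321,0.9018)
member 1 (0-2): L=1.5180, (cx,cy)=(1.0000,0.0000)
member 2 (1-2): L=1.8795, (cx,cy)=(0.3607,-0.9327)
member 3 (1-3): L=1.4801, (cx,cy)=(0.9864,-0.1642)
member 4 (2-3): L=1.7005, (cx,cy)=(0.4599,0.8880)
solve A·x = −loads:
  F[0-1] = +3348.6564 N (tension)
  F[0-2] = +1559.9388 N (tension)
  F[1-2] = -8122.2420 N (compression)
  F[1-3] = +3189.1254 N (tension)
  F[2-3] = -2979.0113 N (compression)
  Rx@0 = -3006.9900 N
  Ry@0 = -3019.8580 N
  Ry@2 = +10220.7080 N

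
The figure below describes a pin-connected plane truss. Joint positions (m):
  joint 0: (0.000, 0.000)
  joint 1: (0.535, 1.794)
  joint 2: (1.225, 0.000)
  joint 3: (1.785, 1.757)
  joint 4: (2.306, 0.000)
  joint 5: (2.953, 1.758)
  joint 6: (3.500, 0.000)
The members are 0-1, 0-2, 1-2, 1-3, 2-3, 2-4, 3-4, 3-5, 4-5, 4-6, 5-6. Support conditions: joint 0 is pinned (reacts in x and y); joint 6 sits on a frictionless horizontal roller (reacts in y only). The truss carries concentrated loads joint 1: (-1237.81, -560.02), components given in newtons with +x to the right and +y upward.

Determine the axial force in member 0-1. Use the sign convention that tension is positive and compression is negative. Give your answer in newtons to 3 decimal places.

-1157.141

N=7 nodes, M=11 members, R=3 reactions → 2N=14, M+R=14
member 0 (0-1): L=1.8721, (cx,cy)=(0.2858,0.9583)
member 1 (0-2): L=1.2250, (cx,cy)=(1.0000,0.0000)
member 2 (1-2): L=1.9221, (cx,cy)=(0.3590,-0.9333)
member 3 (1-3): L=1.2505, (cx,cy)=(0.9996,-0.0296)
member 4 (2-3): L=1.8441, (cx,cy)=(0.3037,0.9528)
member 5 (2-4): L=1.0810, (cx,cy)=(1.0000,0.0000)
member 6 (3-4): L=1.8326, (cx,cy)=(0.2843,-0.9587)
member 7 (3-5): L=1.1680, (cx,cy)=(1.0000,0.0009)
member 8 (4-5): L=1.8733, (cx,cy)=(0.3454,0.9385)
member 9 (4-6): L=1.1940, (cx,cy)=(1.0000,0.0000)
member 10 (5-6): L=1.8411, (cx,cy)=(0.2971,-0.9548)
solve A·x = −loads:
  F[0-1] = -1157.1410 N (compression)
  F[0-2] = -907.1230 N (compression)
  F[1-2] = +565.7320 N (tension)
  F[1-3] = +704.3454 N (tension)
  F[2-3] = -554.1947 N (compression)
  F[2-4] = -535.7428 N (compression)
  F[3-4] = +572.8181 N (tension)
  F[3-5] = +372.8949 N (tension)
  F[4-5] = -585.1942 N (compression)
  F[4-6] = -170.7782 N (compression)
  F[5-6] = +574.8180 N (tension)
  Rx@0 = +1237.8100 N
  Ry@0 = +1108.8830 N
  Ry@6 = -548.8630 N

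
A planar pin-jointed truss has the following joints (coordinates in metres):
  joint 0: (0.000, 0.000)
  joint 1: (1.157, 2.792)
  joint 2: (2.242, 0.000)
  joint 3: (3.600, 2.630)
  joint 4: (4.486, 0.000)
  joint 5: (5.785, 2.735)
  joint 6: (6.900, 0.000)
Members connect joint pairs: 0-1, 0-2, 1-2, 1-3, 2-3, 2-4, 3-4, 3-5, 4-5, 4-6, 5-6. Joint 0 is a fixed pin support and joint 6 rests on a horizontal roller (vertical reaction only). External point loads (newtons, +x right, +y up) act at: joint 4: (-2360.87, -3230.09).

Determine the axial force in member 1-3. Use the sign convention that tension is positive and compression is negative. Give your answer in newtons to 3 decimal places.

-933.499

N=7 nodes, M=11 members, R=3 reactions → 2N=14, M+R=14
member 0 (0-1): L=3.0222, (cx,cy)=(0.3828,0.9238)
member 1 (0-2): L=2.2420, (cx,cy)=(1.0000,0.0000)
member 2 (1-2): L=2.9954, (cx,cy)=(0.3622,-0.9321)
member 3 (1-3): L=2.4484, (cx,cy)=(0.9978,-0.0662)
member 4 (2-3): L=2.9599, (cx,cy)=(0.4588,0.8885)
member 5 (2-4): L=2.2440, (cx,cy)=(1.0000,0.0000)
member 6 (3-4): L=2.7752, (cx,cy)=(0.3193,-0.9477)
member 7 (3-5): L=2.1875, (cx,cy)=(0.9988,0.0480)
member 8 (4-5): L=3.0278, (cx,cy)=(0.4290,0.9033)
member 9 (4-6): L=2.4140, (cx,cy)=(1.0000,0.0000)
member 10 (5-6): L=2.9535, (cx,cy)=(0.3775,-0.9260)
solve A·x = −loads:
  F[0-1] = -1223.2517 N (compression)
  F[0-2] = -1892.5737 N (compression)
  F[1-2] = +1278.6607 N (tension)
  F[1-3] = -933.4994 N (compression)
  F[2-3] = -1341.3340 N (compression)
  F[2-4] = -814.0152 N (compression)
  F[3-4] = +1096.2794 N (tension)
  F[3-5] = -1899.0341 N (compression)
  F[4-5] = +2425.7668 N (tension)
  F[4-6] = +856.1352 N (tension)
  F[5-6] = -2267.8358 N (compression)
  Rx@0 = +2360.8700 N
  Ry@0 = +1130.0634 N
  Ry@6 = +2100.0266 N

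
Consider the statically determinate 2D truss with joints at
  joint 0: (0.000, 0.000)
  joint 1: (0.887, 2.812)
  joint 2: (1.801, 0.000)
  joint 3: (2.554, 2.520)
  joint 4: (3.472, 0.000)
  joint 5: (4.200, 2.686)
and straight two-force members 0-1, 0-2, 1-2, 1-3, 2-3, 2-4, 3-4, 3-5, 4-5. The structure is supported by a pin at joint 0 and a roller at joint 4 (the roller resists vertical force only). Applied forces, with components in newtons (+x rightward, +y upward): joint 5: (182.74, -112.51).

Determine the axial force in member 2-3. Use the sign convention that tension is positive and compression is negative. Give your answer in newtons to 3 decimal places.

N=6 nodes, M=9 members, R=3 reactions → 2N=12, M+R=12
member 0 (0-1): L=2.9486, (cx,cy)=(0.3008,0.9537)
member 1 (0-2): L=1.8010, (cx,cy)=(1.0000,0.0000)
member 2 (1-2): L=2.9568, (cx,cy)=(0.3091,-0.9510)
member 3 (1-3): L=1.6924, (cx,cy)=(0.9850,-0.1725)
member 4 (2-3): L=2.6301, (cx,cy)=(0.2863,0.9581)
member 5 (2-4): L=1.6710, (cx,cy)=(1.0000,0.0000)
member 6 (3-4): L=2.6820, (cx,cy)=(0.3423,-0.9396)
member 7 (3-5): L=1.6543, (cx,cy)=(0.9950,0.1003)
member 8 (4-5): L=2.7829, (cx,cy)=(0.2616,0.9652)
solve A·x = −loads:
  F[0-1] = +172.9738 N (tension)
  F[0-2] = +130.7055 N (tension)
  F[1-2] = -194.0914 N (compression)
  F[1-3] = +113.7371 N (tension)
  F[2-3] = +192.6500 N (tension)
  F[2-4] = +15.5527 N (tension)
  F[3-4] = -152.0359 N (compression)
  F[3-5] = +220.3385 N (tension)
  F[4-5] = -139.4761 N (compression)
  Rx@0 = -182.7400 N
  Ry@0 = -164.9617 N
  Ry@4 = +277.4717 N

192.650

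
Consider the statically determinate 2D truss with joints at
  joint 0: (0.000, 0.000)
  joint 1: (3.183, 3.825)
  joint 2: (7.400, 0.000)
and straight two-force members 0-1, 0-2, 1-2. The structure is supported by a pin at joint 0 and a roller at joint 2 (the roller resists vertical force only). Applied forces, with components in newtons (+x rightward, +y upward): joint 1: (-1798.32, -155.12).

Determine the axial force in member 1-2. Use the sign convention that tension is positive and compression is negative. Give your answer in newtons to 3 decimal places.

N=3 nodes, M=3 members, R=3 reactions → 2N=6, M+R=6
member 0 (0-1): L=4.9762, (cx,cy)=(0.6397,0.7687)
member 1 (0-2): L=7.4000, (cx,cy)=(1.0000,0.0000)
member 2 (1-2): L=5.6933, (cx,cy)=(0.7407,-0.6718)
solve A·x = −loads:
  F[0-1] = -1324.2874 N (compression)
  F[0-2] = -951.2388 N (compression)
  F[1-2] = +1284.2524 N (tension)
  Rx@0 = +1798.3200 N
  Ry@0 = +1017.9345 N
  Ry@2 = -862.8145 N

1284.252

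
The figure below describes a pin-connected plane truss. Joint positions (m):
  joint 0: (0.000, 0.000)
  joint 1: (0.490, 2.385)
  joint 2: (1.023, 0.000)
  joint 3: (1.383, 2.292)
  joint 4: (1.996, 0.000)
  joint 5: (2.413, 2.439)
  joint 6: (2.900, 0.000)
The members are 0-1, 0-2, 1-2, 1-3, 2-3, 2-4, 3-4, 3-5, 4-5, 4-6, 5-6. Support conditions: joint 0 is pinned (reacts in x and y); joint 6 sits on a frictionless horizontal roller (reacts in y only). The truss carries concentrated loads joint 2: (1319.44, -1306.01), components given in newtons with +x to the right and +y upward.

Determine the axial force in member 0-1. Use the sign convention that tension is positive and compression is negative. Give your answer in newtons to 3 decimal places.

N=7 nodes, M=11 members, R=3 reactions → 2N=14, M+R=14
member 0 (0-1): L=2.4348, (cx,cy)=(0.2012,0.9795)
member 1 (0-2): L=1.0230, (cx,cy)=(1.0000,0.0000)
member 2 (1-2): L=2.4438, (cx,cy)=(0.2181,-0.9759)
member 3 (1-3): L=0.8978, (cx,cy)=(0.9946,-0.1036)
member 4 (2-3): L=2.3201, (cx,cy)=(0.1552,0.9879)
member 5 (2-4): L=0.9730, (cx,cy)=(1.0000,0.0000)
member 6 (3-4): L=2.3726, (cx,cy)=(0.2584,-0.9660)
member 7 (3-5): L=1.0404, (cx,cy)=(0.9900,0.1413)
member 8 (4-5): L=2.4744, (cx,cy)=(0.1685,0.9857)
member 9 (4-6): L=0.9040, (cx,cy)=(1.0000,0.0000)
member 10 (5-6): L=2.4871, (cx,cy)=(0.1958,-0.9806)
solve A·x = −loads:
  F[0-1] = -862.9595 N (compression)
  F[0-2] = +1493.1083 N (tension)
  F[1-2] = +905.7685 N (tension)
  F[1-3] = -373.2241 N (compression)
  F[2-3] = +427.2209 N (tension)
  F[2-4] = +304.9265 N (tension)
  F[3-4] = -502.7568 N (compression)
  F[3-5] = -176.8023 N (compression)
  F[4-5] = +492.7336 N (tension)
  F[4-6] = +91.9901 N (tension)
  F[5-6] = -469.8005 N (compression)
  Rx@0 = -1319.4400 N
  Ry@0 = +845.3037 N
  Ry@6 = +460.7063 N

-862.959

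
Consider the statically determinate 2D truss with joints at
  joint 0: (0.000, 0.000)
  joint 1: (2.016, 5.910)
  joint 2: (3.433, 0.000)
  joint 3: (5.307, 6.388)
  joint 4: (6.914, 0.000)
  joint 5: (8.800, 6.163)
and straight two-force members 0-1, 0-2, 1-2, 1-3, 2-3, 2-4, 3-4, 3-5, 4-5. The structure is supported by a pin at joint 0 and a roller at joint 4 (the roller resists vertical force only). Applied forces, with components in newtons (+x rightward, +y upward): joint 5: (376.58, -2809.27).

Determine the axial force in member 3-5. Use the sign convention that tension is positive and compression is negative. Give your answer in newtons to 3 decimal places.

N=6 nodes, M=9 members, R=3 reactions → 2N=12, M+R=12
member 0 (0-1): L=6.2444, (cx,cy)=(0.3228,0.9465)
member 1 (0-2): L=3.4330, (cx,cy)=(1.0000,0.0000)
member 2 (1-2): L=6.0775, (cx,cy)=(0.2332,-0.9724)
member 3 (1-3): L=3.3255, (cx,cy)=(0.9896,0.1437)
member 4 (2-3): L=6.6572, (cx,cy)=(0.2815,0.9596)
member 5 (2-4): L=3.4810, (cx,cy)=(1.0000,0.0000)
member 6 (3-4): L=6.5870, (cx,cy)=(0.2440,-0.9698)
member 7 (3-5): L=3.5002, (cx,cy)=(0.9979,-0.0643)
member 8 (4-5): L=6.4451, (cx,cy)=(0.2926,0.9562)
solve A·x = −loads:
  F[0-1] = +1164.3382 N (tension)
  F[0-2] = +0.6734 N (tension)
  F[1-2] = -1040.8282 N (compression)
  F[1-3] = +625.0718 N (tension)
  F[2-3] = +1054.7971 N (tension)
  F[2-4] = -538.9258 N (compression)
  F[3-4] = -1216.8507 N (compression)
  F[3-5] = +1214.8864 N (tension)
  F[4-5] = -2856.1987 N (compression)
  Rx@0 = -376.5800 N
  Ry@0 = -1101.9881 N
  Ry@4 = +3911.2581 N

1214.886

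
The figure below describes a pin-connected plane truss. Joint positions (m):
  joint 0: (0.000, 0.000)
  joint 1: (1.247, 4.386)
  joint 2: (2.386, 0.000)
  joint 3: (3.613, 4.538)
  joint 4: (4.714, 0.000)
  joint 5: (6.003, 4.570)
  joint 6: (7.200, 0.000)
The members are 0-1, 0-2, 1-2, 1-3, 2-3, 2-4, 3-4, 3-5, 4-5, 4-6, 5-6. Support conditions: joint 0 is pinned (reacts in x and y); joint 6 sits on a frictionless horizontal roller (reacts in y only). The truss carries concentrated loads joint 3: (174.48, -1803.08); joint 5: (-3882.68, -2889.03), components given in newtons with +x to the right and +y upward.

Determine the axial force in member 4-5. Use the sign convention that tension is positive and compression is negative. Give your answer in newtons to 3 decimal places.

N=7 nodes, M=11 members, R=3 reactions → 2N=14, M+R=14
member 0 (0-1): L=4.5598, (cx,cy)=(0.2735,0.9619)
member 1 (0-2): L=2.3860, (cx,cy)=(1.0000,0.0000)
member 2 (1-2): L=4.5315, (cx,cy)=(0.2514,-0.9679)
member 3 (1-3): L=2.3709, (cx,cy)=(0.9979,0.0641)
member 4 (2-3): L=4.7010, (cx,cy)=(0.2610,0.9653)
member 5 (2-4): L=2.3280, (cx,cy)=(1.0000,0.0000)
member 6 (3-4): L=4.6697, (cx,cy)=(0.2358,-0.9718)
member 7 (3-5): L=2.3902, (cx,cy)=(0.9999,0.0134)
member 8 (4-5): L=4.7483, (cx,cy)=(0.2715,0.9624)
member 9 (4-6): L=2.4860, (cx,cy)=(1.0000,0.0000)
member 10 (5-6): L=4.7242, (cx,cy)=(0.2534,-0.9674)
solve A·x = −loads:
  F[0-1] = -3880.9851 N (compression)
  F[0-2] = -2646.8460 N (compression)
  F[1-2] = +3724.2802 N (tension)
  F[1-3] = -2001.5797 N (compression)
  F[2-3] = -3734.1555 N (compression)
  F[2-4] = -736.0831 N (compression)
  F[3-4] = +1936.3055 N (tension)
  F[3-5] = -3603.4577 N (compression)
  F[4-5] = -1955.1340 N (compression)
  F[4-6] = +251.2055 N (tension)
  F[5-6] = -991.4248 N (compression)
  Rx@0 = +3708.2000 N
  Ry@0 = +3733.0381 N
  Ry@6 = +959.0719 N

-1955.134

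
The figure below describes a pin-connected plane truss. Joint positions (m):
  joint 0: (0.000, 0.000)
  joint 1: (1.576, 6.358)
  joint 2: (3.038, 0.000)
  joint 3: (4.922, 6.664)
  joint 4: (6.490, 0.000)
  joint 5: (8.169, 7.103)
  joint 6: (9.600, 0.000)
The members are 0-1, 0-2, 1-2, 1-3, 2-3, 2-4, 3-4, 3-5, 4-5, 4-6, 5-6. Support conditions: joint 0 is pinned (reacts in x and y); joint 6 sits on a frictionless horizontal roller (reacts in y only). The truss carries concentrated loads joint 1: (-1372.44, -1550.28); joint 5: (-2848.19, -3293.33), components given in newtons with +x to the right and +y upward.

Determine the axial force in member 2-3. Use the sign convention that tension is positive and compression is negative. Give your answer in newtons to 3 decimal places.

-3327.529

N=7 nodes, M=11 members, R=3 reactions → 2N=14, M+R=14
member 0 (0-1): L=6.5504, (cx,cy)=(0.2406,0.9706)
member 1 (0-2): L=3.0380, (cx,cy)=(1.0000,0.0000)
member 2 (1-2): L=6.5239, (cx,cy)=(0.2241,-0.9746)
member 3 (1-3): L=3.3600, (cx,cy)=(0.9958,0.0911)
member 4 (2-3): L=6.9252, (cx,cy)=(0.2721,0.9623)
member 5 (2-4): L=3.4520, (cx,cy)=(1.0000,0.0000)
member 6 (3-4): L=6.8460, (cx,cy)=(0.2290,-0.9734)
member 7 (3-5): L=3.2765, (cx,cy)=(0.9910,0.1340)
member 8 (4-5): L=7.2987, (cx,cy)=(0.2300,0.9732)
member 9 (4-6): L=3.1100, (cx,cy)=(1.0000,0.0000)
member 10 (5-6): L=7.2457, (cx,cy)=(0.1975,-0.9803)
solve A·x = −loads:
  F[0-1] = -4948.3629 N (compression)
  F[0-2] = -3030.0765 N (compression)
  F[1-2] = +3285.5890 N (tension)
  F[1-3] = -556.7217 N (compression)
  F[2-3] = -3327.5293 N (compression)
  F[2-4] = -1388.5275 N (compression)
  F[3-4] = +3042.0430 N (tension)
  F[3-5] = -2176.0298 N (compression)
  F[4-5] = -3042.7804 N (compression)
  F[4-6] = +8.1800 N (tension)
  F[5-6] = -41.4186 N (compression)
  Rx@0 = +4220.6300 N
  Ry@0 = +4803.0072 N
  Ry@6 = +40.6028 N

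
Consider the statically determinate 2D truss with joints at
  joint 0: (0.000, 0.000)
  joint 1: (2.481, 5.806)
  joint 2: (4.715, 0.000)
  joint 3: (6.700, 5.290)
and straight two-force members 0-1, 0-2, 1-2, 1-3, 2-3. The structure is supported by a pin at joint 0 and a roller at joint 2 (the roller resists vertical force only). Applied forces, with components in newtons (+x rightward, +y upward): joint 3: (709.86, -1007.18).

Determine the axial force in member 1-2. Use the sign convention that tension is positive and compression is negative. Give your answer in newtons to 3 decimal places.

-1443.970

N=4 nodes, M=5 members, R=3 reactions → 2N=8, M+R=8
member 0 (0-1): L=6.3139, (cx,cy)=(0.3929,0.9196)
member 1 (0-2): L=4.7150, (cx,cy)=(1.0000,0.0000)
member 2 (1-2): L=6.2210, (cx,cy)=(0.3591,-0.9333)
member 3 (1-3): L=4.2504, (cx,cy)=(0.9926,-0.1214)
member 4 (2-3): L=5.6502, (cx,cy)=(0.3513,0.9363)
solve A·x = −loads:
  F[0-1] = +1327.2052 N (tension)
  F[0-2] = +188.3424 N (tension)
  F[1-2] = -1443.9699 N (compression)
  F[1-3] = +1047.8091 N (tension)
  F[2-3] = -939.8886 N (compression)
  Rx@0 = -709.8600 N
  Ry@0 = -1220.4479 N
  Ry@2 = +2227.6279 N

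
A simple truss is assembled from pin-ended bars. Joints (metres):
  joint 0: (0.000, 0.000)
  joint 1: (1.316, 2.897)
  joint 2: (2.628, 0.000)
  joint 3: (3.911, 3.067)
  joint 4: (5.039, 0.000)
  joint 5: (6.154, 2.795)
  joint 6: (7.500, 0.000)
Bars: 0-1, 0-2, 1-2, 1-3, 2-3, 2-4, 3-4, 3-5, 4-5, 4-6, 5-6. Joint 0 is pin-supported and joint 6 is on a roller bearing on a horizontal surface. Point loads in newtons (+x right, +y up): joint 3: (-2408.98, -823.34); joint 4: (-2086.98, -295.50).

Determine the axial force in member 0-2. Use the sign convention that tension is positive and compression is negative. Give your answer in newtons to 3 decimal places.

-3825.435

N=7 nodes, M=11 members, R=3 reactions → 2N=14, M+R=14
member 0 (0-1): L=3.1819, (cx,cy)=(0.4136,0.9105)
member 1 (0-2): L=2.6280, (cx,cy)=(1.0000,0.0000)
member 2 (1-2): L=3.1802, (cx,cy)=(0.4125,-0.9109)
member 3 (1-3): L=2.6006, (cx,cy)=(0.9979,0.0654)
member 4 (2-3): L=3.3245, (cx,cy)=(0.3859,0.9225)
member 5 (2-4): L=2.4110, (cx,cy)=(1.0000,0.0000)
member 6 (3-4): L=3.2679, (cx,cy)=(0.3452,-0.9385)
member 7 (3-5): L=2.2594, (cx,cy)=(0.9927,-0.1204)
member 8 (4-5): L=3.0092, (cx,cy)=(0.3705,0.9288)
member 9 (4-6): L=2.4610, (cx,cy)=(1.0000,0.0000)
member 10 (5-6): L=3.1022, (cx,cy)=(0.4339,-0.9010)
solve A·x = −loads:
  F[0-1] = -1621.2309 N (compression)
  F[0-2] = -3825.4354 N (compression)
  F[1-2] = +1526.8678 N (tension)
  F[1-3] = -1303.2167 N (compression)
  F[2-3] = -1507.6741 N (compression)
  F[2-4] = -2613.6924 N (compression)
  F[3-4] = +656.7119 N (tension)
  F[3-5] = +302.2262 N (tension)
  F[4-5] = -345.4361 N (compression)
  F[4-6] = -172.0334 N (compression)
  F[5-6] = +396.4967 N (tension)
  Rx@0 = +4495.9600 N
  Ry@0 = +1476.0713 N
  Ry@6 = -357.2313 N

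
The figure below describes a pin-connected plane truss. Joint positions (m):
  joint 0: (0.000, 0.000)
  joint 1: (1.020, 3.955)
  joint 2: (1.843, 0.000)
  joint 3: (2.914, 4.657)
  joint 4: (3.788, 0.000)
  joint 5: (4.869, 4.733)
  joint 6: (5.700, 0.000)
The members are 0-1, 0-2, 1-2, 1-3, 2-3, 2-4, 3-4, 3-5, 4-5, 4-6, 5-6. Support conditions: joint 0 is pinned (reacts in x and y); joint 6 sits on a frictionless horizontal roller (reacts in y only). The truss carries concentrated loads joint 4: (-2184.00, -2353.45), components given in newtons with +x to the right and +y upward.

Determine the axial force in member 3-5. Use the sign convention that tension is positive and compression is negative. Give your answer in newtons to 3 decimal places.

N=7 nodes, M=11 members, R=3 reactions → 2N=14, M+R=14
member 0 (0-1): L=4.0844, (cx,cy)=(0.2497,0.9683)
member 1 (0-2): L=1.8430, (cx,cy)=(1.0000,0.0000)
member 2 (1-2): L=4.0397, (cx,cy)=(0.2037,-0.9790)
member 3 (1-3): L=2.0199, (cx,cy)=(0.9377,0.3475)
member 4 (2-3): L=4.7786, (cx,cy)=(0.2241,0.9746)
member 5 (2-4): L=1.9450, (cx,cy)=(1.0000,0.0000)
member 6 (3-4): L=4.7383, (cx,cy)=(0.1845,-0.9828)
member 7 (3-5): L=1.9565, (cx,cy)=(0.9992,0.0388)
member 8 (4-5): L=4.8549, (cx,cy)=(0.2227,0.9749)
member 9 (4-6): L=1.9120, (cx,cy)=(1.0000,0.0000)
member 10 (5-6): L=4.8054, (cx,cy)=(0.1729,-0.9849)
solve A·x = −loads:
  F[0-1] = -815.2693 N (compression)
  F[0-2] = -1980.4029 N (compression)
  F[1-2] = +677.0509 N (tension)
  F[1-3] = -364.2352 N (compression)
  F[2-3] = -680.1546 N (compression)
  F[2-4] = -1690.0292 N (compression)
  F[3-4] = +778.0060 N (tension)
  F[3-5] = -637.9588 N (compression)
  F[4-5] = +1629.7066 N (tension)
  F[4-6] = +274.6026 N (tension)
  F[5-6] = -1587.9358 N (compression)
  Rx@0 = +2184.0000 N
  Ry@0 = +789.4380 N
  Ry@6 = +1564.0120 N

-637.959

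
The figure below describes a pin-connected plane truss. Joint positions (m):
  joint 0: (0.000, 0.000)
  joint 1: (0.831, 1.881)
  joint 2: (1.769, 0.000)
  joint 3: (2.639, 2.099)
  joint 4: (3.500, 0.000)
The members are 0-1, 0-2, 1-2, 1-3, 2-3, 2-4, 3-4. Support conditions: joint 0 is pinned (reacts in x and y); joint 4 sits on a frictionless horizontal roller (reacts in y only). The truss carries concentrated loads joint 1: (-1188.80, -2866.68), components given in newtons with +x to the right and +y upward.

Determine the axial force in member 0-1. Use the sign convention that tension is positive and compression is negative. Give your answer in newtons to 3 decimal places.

N=5 nodes, M=7 members, R=3 reactions → 2N=10, M+R=10
member 0 (0-1): L=2.0564, (cx,cy)=(0.4041,0.9147)
member 1 (0-2): L=1.7690, (cx,cy)=(1.0000,0.0000)
member 2 (1-2): L=2.1019, (cx,cy)=(0.4463,-0.8949)
member 3 (1-3): L=1.8211, (cx,cy)=(0.9928,0.1197)
member 4 (2-3): L=2.2722, (cx,cy)=(0.3829,0.9238)
member 5 (2-4): L=1.7310, (cx,cy)=(1.0000,0.0000)
member 6 (3-4): L=2.2687, (cx,cy)=(0.3795,-0.9252)
solve A·x = −loads:
  F[0-1] = -3088.3429 N (compression)
  F[0-2] = +59.2212 N (tension)
  F[1-2] = -51.5197 N (compression)
  F[1-3] = -36.4924 N (compression)
  F[2-3] = +49.9085 N (tension)
  F[2-4] = +17.1202 N (tension)
  F[3-4] = -45.1115 N (compression)
  Rx@0 = +1188.8000 N
  Ry@0 = +2824.9433 N
  Ry@4 = +41.7367 N

-3088.343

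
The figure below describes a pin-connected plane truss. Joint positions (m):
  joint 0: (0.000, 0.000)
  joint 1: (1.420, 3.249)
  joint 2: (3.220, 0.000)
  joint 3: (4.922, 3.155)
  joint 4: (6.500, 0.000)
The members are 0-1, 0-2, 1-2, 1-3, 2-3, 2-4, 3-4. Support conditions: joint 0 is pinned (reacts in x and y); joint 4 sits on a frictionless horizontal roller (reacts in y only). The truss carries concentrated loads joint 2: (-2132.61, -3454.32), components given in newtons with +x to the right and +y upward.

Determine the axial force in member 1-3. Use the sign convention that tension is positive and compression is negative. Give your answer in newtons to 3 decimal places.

-1754.254

N=5 nodes, M=7 members, R=3 reactions → 2N=10, M+R=10
member 0 (0-1): L=3.5458, (cx,cy)=(0.4005,0.9163)
member 1 (0-2): L=3.2200, (cx,cy)=(1.0000,0.0000)
member 2 (1-2): L=3.7143, (cx,cy)=(0.4846,-0.8747)
member 3 (1-3): L=3.5033, (cx,cy)=(0.9996,-0.0268)
member 4 (2-3): L=3.5848, (cx,cy)=(0.4748,0.8801)
member 5 (2-4): L=3.2800, (cx,cy)=(1.0000,0.0000)
member 6 (3-4): L=3.5276, (cx,cy)=(0.4473,-0.8944)
solve A·x = −loads:
  F[0-1] = -1902.3151 N (compression)
  F[0-2] = -1370.7737 N (compression)
  F[1-2] = +2046.5483 N (tension)
  F[1-3] = -1754.2538 N (compression)
  F[2-3] = +1890.8531 N (tension)
  F[2-4] = +855.8797 N (tension)
  F[3-4] = -1913.3200 N (compression)
  Rx@0 = +2132.6100 N
  Ry@0 = +1743.1030 N
  Ry@4 = +1711.2170 N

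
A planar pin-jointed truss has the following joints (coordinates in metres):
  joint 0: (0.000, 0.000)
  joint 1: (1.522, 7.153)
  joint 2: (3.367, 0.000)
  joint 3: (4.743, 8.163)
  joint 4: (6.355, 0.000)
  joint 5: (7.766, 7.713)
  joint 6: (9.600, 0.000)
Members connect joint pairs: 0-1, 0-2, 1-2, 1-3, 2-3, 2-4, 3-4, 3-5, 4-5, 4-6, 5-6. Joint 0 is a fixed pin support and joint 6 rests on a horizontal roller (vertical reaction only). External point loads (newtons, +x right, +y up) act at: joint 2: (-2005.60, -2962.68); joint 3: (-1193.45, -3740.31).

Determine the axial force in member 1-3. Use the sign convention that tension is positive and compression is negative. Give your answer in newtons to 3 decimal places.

-2204.741

N=7 nodes, M=11 members, R=3 reactions → 2N=14, M+R=14
member 0 (0-1): L=7.3131, (cx,cy)=(0.2081,0.9781)
member 1 (0-2): L=3.3670, (cx,cy)=(1.0000,0.0000)
member 2 (1-2): L=7.3871, (cx,cy)=(0.2498,-0.9683)
member 3 (1-3): L=3.3756, (cx,cy)=(0.9542,0.2992)
member 4 (2-3): L=8.2782, (cx,cy)=(0.1662,0.9861)
member 5 (2-4): L=2.9880, (cx,cy)=(1.0000,0.0000)
member 6 (3-4): L=8.3206, (cx,cy)=(0.1937,-0.9811)
member 7 (3-5): L=3.0563, (cx,cy)=(0.9891,-0.1472)
member 8 (4-5): L=7.8410, (cx,cy)=(0.1800,0.9837)
member 9 (4-6): L=3.2450, (cx,cy)=(1.0000,0.0000)
member 10 (5-6): L=7.9280, (cx,cy)=(0.2313,-0.9729)
solve A·x = −loads:
  F[0-1] = -4938.8945 N (compression)
  F[0-2] = -2171.1733 N (compression)
  F[1-2] = +4307.6029 N (tension)
  F[1-3] = -2204.7405 N (compression)
  F[2-3] = -1225.4540 N (compression)
  F[2-4] = +1113.9861 N (tension)
  F[3-4] = -1792.0466 N (compression)
  F[3-5] = -775.2532 N (compression)
  F[4-5] = +1787.2706 N (tension)
  F[4-6] = +445.1819 N (tension)
  F[5-6] = -1924.4398 N (compression)
  Rx@0 = +3199.0500 N
  Ry@0 = +4830.7503 N
  Ry@6 = +1872.2397 N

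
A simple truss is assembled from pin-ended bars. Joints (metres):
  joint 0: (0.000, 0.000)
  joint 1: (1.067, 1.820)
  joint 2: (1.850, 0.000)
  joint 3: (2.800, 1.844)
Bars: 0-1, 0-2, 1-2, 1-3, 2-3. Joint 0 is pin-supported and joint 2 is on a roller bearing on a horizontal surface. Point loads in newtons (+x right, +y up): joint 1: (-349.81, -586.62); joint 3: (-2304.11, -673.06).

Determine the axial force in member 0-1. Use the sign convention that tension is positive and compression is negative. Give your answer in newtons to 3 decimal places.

-2948.303

N=4 nodes, M=5 members, R=3 reactions → 2N=8, M+R=8
member 0 (0-1): L=2.1097, (cx,cy)=(0.5058,0.8627)
member 1 (0-2): L=1.8500, (cx,cy)=(1.0000,0.0000)
member 2 (1-2): L=1.9813, (cx,cy)=(0.3952,-0.9186)
member 3 (1-3): L=1.7332, (cx,cy)=(0.9999,0.0138)
member 4 (2-3): L=2.0743, (cx,cy)=(0.4580,0.8890)
solve A·x = −loads:
  F[0-1] = -2948.3033 N (compression)
  F[0-2] = -1162.7980 N (compression)
  F[1-2] = +2100.4995 N (tension)
  F[1-3] = -1971.6146 N (compression)
  F[2-3] = -726.4176 N (compression)
  Rx@0 = +2653.9200 N
  Ry@0 = +2543.4322 N
  Ry@2 = -1283.7522 N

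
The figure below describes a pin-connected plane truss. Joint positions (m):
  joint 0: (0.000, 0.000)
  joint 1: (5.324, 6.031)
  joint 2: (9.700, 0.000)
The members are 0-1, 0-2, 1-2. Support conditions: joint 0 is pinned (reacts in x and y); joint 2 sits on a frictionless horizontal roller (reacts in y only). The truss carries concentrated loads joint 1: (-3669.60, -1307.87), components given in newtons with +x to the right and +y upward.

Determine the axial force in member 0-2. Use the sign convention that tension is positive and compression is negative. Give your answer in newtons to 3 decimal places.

N=3 nodes, M=3 members, R=3 reactions → 2N=6, M+R=6
member 0 (0-1): L=8.0447, (cx,cy)=(0.6618,0.7497)
member 1 (0-2): L=9.7000, (cx,cy)=(1.0000,0.0000)
member 2 (1-2): L=7.4513, (cx,cy)=(0.5873,-0.8094)
solve A·x = −loads:
  F[0-1] = -3830.4354 N (compression)
  F[0-2] = -1134.6240 N (compression)
  F[1-2] = +1932.0062 N (tension)
  Rx@0 = +3669.6000 N
  Ry@0 = +2871.6079 N
  Ry@2 = -1563.7379 N

-1134.624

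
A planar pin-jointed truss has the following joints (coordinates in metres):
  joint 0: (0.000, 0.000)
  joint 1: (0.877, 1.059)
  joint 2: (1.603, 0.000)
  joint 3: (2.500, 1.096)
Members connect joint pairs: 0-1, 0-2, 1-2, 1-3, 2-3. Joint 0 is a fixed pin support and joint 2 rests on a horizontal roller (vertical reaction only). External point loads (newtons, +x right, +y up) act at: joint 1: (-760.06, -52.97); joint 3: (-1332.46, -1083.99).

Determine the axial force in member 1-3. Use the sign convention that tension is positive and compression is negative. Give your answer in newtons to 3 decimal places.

-453.873

N=4 nodes, M=5 members, R=3 reactions → 2N=8, M+R=8
member 0 (0-1): L=1.3750, (cx,cy)=(0.6378,0.7702)
member 1 (0-2): L=1.6030, (cx,cy)=(1.0000,0.0000)
member 2 (1-2): L=1.2840, (cx,cy)=(0.5654,-0.8248)
member 3 (1-3): L=1.6234, (cx,cy)=(0.9997,0.0228)
member 4 (2-3): L=1.4163, (cx,cy)=(0.6334,0.7739)
solve A·x = −loads:
  F[0-1] = -1078.3979 N (compression)
  F[0-2] = -1404.6955 N (compression)
  F[1-2] = +930.2372 N (tension)
  F[1-3] = -453.8734 N (compression)
  F[2-3] = -1387.3847 N (compression)
  Rx@0 = +2092.5200 N
  Ry@0 = +830.5657 N
  Ry@2 = +306.3943 N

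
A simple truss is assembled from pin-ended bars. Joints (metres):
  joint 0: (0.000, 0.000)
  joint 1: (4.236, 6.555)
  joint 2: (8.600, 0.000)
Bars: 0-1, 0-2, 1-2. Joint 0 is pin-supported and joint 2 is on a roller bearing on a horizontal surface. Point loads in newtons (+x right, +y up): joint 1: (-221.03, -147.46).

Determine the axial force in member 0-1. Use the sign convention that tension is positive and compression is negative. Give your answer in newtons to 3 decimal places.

N=3 nodes, M=3 members, R=3 reactions → 2N=6, M+R=6
member 0 (0-1): L=7.8046, (cx,cy)=(0.5428,0.8399)
member 1 (0-2): L=8.6000, (cx,cy)=(1.0000,0.0000)
member 2 (1-2): L=7.8748, (cx,cy)=(0.5542,-0.8324)
solve A·x = −loads:
  F[0-1] = -289.6791 N (compression)
  F[0-2] = -63.8046 N (compression)
  F[1-2] = +115.1349 N (tension)
  Rx@0 = +221.0300 N
  Ry@0 = +243.2985 N
  Ry@2 = -95.8385 N

-289.679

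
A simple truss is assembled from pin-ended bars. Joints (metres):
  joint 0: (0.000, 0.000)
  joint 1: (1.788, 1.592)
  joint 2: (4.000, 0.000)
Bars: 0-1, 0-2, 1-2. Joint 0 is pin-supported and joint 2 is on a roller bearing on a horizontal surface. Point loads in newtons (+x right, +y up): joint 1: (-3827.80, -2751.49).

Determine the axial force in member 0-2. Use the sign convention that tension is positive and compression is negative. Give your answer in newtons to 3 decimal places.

-407.870

N=3 nodes, M=3 members, R=3 reactions → 2N=6, M+R=6
member 0 (0-1): L=2.3940, (cx,cy)=(0.7469,0.6650)
member 1 (0-2): L=4.0000, (cx,cy)=(1.0000,0.0000)
member 2 (1-2): L=2.7253, (cx,cy)=(0.8116,-0.5842)
solve A·x = −loads:
  F[0-1] = -4579.1025 N (compression)
  F[0-2] = -407.8700 N (compression)
  F[1-2] = +502.5222 N (tension)
  Rx@0 = +3827.8000 N
  Ry@0 = +3045.0384 N
  Ry@2 = -293.5484 N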